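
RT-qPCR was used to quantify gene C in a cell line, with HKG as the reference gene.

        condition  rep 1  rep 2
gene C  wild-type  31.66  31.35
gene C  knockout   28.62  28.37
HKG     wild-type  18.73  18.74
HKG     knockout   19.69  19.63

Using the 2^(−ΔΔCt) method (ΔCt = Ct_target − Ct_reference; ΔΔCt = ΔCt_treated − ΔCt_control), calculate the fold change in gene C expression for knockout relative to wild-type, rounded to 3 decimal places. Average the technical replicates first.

15.295

Mean Ct: gene C wild-type 31.505; gene C knockout 28.495; HKG wild-type 18.735; HKG knockout 19.660
ΔCt(wild-type) = 31.505 − 18.735 = 12.770
ΔCt(knockout) = 28.495 − 19.660 = 8.835
ΔΔCt = 8.835 − 12.770 = -3.935
Fold change = 2^(−(-3.935)) = 2^3.935 = 15.2951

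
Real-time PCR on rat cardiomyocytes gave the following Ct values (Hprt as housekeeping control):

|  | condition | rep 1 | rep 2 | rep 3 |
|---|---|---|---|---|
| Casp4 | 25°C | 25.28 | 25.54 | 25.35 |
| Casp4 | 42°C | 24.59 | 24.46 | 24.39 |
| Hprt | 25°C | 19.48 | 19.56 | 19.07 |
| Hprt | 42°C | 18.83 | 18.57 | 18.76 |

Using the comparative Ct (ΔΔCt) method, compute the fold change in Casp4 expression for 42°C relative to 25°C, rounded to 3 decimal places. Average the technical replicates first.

Mean Ct: Casp4 25°C 25.390; Casp4 42°C 24.480; Hprt 25°C 19.370; Hprt 42°C 18.720
ΔCt(25°C) = 25.390 − 19.370 = 6.020
ΔCt(42°C) = 24.480 − 18.720 = 5.760
ΔΔCt = 5.760 − 6.020 = -0.260
Fold change = 2^(−(-0.260)) = 2^0.260 = 1.1975

1.197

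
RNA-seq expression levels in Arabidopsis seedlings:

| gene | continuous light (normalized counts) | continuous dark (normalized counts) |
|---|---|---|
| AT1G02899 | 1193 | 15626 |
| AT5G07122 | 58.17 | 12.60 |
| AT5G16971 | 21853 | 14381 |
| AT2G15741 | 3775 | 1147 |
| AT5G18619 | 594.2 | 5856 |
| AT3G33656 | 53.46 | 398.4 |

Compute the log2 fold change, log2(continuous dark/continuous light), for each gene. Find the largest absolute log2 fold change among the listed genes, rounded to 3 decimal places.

log2(15626/1193) = 3.711  (AT1G02899)
log2(12.60/58.17) = -2.207  (AT5G07122)
log2(14381/21853) = -0.604  (AT5G16971)
log2(1147/3775) = -1.719  (AT2G15741)
log2(5856/594.2) = 3.301  (AT5G18619)
log2(398.4/53.46) = 2.898  (AT3G33656)
The largest magnitude belongs to AT1G02899.

3.711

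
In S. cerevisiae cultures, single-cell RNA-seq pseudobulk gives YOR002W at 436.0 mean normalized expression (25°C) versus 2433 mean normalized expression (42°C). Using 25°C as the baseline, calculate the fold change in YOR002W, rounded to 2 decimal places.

Fold change = 2433 / 436.0 = 5.580
YOR002W is upregulated.

5.58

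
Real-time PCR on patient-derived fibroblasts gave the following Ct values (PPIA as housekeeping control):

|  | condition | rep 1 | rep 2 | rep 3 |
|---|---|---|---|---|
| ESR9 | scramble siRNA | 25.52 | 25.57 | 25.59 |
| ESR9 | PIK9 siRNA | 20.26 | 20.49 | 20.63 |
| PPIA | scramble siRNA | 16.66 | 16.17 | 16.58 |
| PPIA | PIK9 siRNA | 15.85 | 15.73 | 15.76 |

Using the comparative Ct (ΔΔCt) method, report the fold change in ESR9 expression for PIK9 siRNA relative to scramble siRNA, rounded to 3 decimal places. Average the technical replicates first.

21.259

Mean Ct: ESR9 scramble siRNA 25.560; ESR9 PIK9 siRNA 20.460; PPIA scramble siRNA 16.470; PPIA PIK9 siRNA 15.780
ΔCt(scramble siRNA) = 25.560 − 16.470 = 9.090
ΔCt(PIK9 siRNA) = 20.460 − 15.780 = 4.680
ΔΔCt = 4.680 − 9.090 = -4.410
Fold change = 2^(−(-4.410)) = 2^4.410 = 21.2590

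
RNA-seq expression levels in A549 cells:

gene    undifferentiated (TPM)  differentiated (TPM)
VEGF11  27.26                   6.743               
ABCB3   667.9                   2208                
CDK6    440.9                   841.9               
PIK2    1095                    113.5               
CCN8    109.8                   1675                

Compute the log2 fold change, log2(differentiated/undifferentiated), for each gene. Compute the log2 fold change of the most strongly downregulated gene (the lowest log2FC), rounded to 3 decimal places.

log2(6.743/27.26) = -2.015  (VEGF11)
log2(2208/667.9) = 1.725  (ABCB3)
log2(841.9/440.9) = 0.933  (CDK6)
log2(113.5/1095) = -3.270  (PIK2)
log2(1675/109.8) = 3.931  (CCN8)
PIK2 is most strongly downregulated.

-3.270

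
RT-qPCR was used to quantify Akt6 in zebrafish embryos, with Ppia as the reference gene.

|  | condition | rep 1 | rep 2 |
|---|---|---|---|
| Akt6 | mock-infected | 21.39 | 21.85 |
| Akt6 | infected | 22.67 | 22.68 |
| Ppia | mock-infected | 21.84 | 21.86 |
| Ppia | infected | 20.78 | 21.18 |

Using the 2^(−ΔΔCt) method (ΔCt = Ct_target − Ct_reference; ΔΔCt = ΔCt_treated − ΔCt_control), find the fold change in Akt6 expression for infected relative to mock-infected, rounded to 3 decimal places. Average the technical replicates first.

0.263

Mean Ct: Akt6 mock-infected 21.620; Akt6 infected 22.675; Ppia mock-infected 21.850; Ppia infected 20.980
ΔCt(mock-infected) = 21.620 − 21.850 = -0.230
ΔCt(infected) = 22.675 − 20.980 = 1.695
ΔΔCt = 1.695 − (-0.230) = 1.925
Fold change = 2^(−1.925) = 0.2633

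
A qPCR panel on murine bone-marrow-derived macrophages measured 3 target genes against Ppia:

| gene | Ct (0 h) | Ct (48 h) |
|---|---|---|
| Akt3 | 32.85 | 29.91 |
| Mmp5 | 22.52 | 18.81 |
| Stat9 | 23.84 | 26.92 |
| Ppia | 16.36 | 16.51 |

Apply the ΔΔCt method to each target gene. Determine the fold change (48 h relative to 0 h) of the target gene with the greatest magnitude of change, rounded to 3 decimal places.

14.520

Akt3: ΔΔCt = (29.91−16.51) − (32.85−16.36) = 13.40 − 16.49 = -3.09; fold change = 2^3.09 = 8.515
Mmp5: ΔΔCt = (18.81−16.51) − (22.52−16.36) = 2.30 − 6.16 = -3.86; fold change = 2^3.86 = 14.520
Stat9: ΔΔCt = (26.92−16.51) − (23.84−16.36) = 10.41 − 7.48 = 2.93; fold change = 2^-2.93 = 0.131
Mmp5 has the largest |ΔΔCt| = 3.86.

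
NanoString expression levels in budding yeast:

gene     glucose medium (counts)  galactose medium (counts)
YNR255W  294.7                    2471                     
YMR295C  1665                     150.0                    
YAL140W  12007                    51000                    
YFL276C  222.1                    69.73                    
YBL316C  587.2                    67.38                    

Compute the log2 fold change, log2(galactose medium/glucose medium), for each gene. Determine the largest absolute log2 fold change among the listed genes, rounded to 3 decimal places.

3.472

log2(2471/294.7) = 3.068  (YNR255W)
log2(150.0/1665) = -3.472  (YMR295C)
log2(51000/12007) = 2.087  (YAL140W)
log2(69.73/222.1) = -1.671  (YFL276C)
log2(67.38/587.2) = -3.123  (YBL316C)
The largest magnitude belongs to YMR295C.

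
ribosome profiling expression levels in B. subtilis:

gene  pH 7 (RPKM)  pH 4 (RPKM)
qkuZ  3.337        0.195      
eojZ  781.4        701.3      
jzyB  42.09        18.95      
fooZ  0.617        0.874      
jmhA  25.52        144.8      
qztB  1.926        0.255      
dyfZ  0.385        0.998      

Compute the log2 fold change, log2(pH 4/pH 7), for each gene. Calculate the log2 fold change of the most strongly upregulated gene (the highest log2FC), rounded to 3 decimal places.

2.504

log2(0.195/3.337) = -4.097  (qkuZ)
log2(701.3/781.4) = -0.156  (eojZ)
log2(18.95/42.09) = -1.151  (jzyB)
log2(0.874/0.617) = 0.502  (fooZ)
log2(144.8/25.52) = 2.504  (jmhA)
log2(0.255/1.926) = -2.917  (qztB)
log2(0.998/0.385) = 1.374  (dyfZ)
jmhA is most strongly upregulated.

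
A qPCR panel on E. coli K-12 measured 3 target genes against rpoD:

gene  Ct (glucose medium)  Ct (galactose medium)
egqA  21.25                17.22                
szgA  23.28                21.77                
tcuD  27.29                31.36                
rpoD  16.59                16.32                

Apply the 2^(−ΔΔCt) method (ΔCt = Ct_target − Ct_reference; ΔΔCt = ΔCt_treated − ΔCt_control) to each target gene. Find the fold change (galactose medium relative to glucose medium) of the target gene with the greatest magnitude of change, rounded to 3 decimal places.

egqA: ΔΔCt = (17.22−16.32) − (21.25−16.59) = 0.90 − 4.66 = -3.76; fold change = 2^3.76 = 13.548
szgA: ΔΔCt = (21.77−16.32) − (23.28−16.59) = 5.45 − 6.69 = -1.24; fold change = 2^1.24 = 2.362
tcuD: ΔΔCt = (31.36−16.32) − (27.29−16.59) = 15.04 − 10.70 = 4.34; fold change = 2^-4.34 = 0.049
tcuD has the largest |ΔΔCt| = 4.34.

0.049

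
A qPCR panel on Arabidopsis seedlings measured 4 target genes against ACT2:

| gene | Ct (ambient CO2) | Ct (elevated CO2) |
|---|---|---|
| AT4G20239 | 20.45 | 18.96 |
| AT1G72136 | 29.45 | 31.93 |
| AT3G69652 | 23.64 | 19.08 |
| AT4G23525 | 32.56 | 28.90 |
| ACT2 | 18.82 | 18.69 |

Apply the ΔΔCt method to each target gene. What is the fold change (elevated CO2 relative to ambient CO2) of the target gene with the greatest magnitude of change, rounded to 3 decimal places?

AT4G20239: ΔΔCt = (18.96−18.69) − (20.45−18.82) = 0.27 − 1.63 = -1.36; fold change = 2^1.36 = 2.567
AT1G72136: ΔΔCt = (31.93−18.69) − (29.45−18.82) = 13.24 − 10.63 = 2.61; fold change = 2^-2.61 = 0.164
AT3G69652: ΔΔCt = (19.08−18.69) − (23.64−18.82) = 0.39 − 4.82 = -4.43; fold change = 2^4.43 = 21.556
AT4G23525: ΔΔCt = (28.90−18.69) − (32.56−18.82) = 10.21 − 13.74 = -3.53; fold change = 2^3.53 = 11.551
AT3G69652 has the largest |ΔΔCt| = 4.43.

21.556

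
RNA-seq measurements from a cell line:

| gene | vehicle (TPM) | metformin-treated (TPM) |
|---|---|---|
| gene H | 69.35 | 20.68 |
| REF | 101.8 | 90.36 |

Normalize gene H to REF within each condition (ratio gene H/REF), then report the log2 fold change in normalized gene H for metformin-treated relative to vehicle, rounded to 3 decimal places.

gene H/REF (vehicle) = 69.35 / 101.8 = 0.68124
gene H/REF (metformin-treated) = 20.68 / 90.36 = 0.22886
Fold change = 0.22886 / 0.68124 = 0.3360
log2(0.3360) = -1.5737

-1.574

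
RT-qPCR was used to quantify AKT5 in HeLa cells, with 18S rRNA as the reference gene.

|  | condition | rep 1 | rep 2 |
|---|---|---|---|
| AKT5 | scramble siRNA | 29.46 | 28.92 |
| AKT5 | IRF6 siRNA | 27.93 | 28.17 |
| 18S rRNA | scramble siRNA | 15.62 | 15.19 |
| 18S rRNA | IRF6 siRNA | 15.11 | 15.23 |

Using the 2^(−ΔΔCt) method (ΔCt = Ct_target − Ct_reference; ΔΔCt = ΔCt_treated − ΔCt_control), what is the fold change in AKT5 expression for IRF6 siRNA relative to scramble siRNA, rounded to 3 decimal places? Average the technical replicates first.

Mean Ct: AKT5 scramble siRNA 29.190; AKT5 IRF6 siRNA 28.050; 18S rRNA scramble siRNA 15.405; 18S rRNA IRF6 siRNA 15.170
ΔCt(scramble siRNA) = 29.190 − 15.405 = 13.785
ΔCt(IRF6 siRNA) = 28.050 − 15.170 = 12.880
ΔΔCt = 12.880 − 13.785 = -0.905
Fold change = 2^(−(-0.905)) = 2^0.905 = 1.8725

1.873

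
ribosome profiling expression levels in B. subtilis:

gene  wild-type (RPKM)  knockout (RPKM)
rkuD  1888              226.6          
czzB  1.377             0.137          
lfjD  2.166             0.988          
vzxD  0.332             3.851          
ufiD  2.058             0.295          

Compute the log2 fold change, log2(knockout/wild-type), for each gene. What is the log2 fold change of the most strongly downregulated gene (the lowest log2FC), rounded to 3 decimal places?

log2(226.6/1888) = -3.059  (rkuD)
log2(0.137/1.377) = -3.329  (czzB)
log2(0.988/2.166) = -1.132  (lfjD)
log2(3.851/0.332) = 3.536  (vzxD)
log2(0.295/2.058) = -2.802  (ufiD)
czzB is most strongly downregulated.

-3.329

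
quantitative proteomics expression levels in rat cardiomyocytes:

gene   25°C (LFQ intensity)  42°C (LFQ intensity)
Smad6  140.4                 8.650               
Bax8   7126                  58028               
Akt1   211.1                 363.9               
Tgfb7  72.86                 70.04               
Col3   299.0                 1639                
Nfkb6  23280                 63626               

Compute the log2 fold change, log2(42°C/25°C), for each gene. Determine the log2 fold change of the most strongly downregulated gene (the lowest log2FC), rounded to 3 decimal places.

-4.021

log2(8.650/140.4) = -4.021  (Smad6)
log2(58028/7126) = 3.026  (Bax8)
log2(363.9/211.1) = 0.786  (Akt1)
log2(70.04/72.86) = -0.057  (Tgfb7)
log2(1639/299.0) = 2.455  (Col3)
log2(63626/23280) = 1.451  (Nfkb6)
Smad6 is most strongly downregulated.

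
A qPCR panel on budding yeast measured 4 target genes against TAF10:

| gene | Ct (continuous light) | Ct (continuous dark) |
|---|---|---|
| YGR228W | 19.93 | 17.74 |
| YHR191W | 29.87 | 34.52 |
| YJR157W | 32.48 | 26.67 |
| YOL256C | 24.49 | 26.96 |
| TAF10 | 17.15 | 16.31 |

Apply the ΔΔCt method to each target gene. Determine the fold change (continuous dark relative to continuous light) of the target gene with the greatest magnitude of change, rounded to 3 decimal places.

YGR228W: ΔΔCt = (17.74−16.31) − (19.93−17.15) = 1.43 − 2.78 = -1.35; fold change = 2^1.35 = 2.549
YHR191W: ΔΔCt = (34.52−16.31) − (29.87−17.15) = 18.21 − 12.72 = 5.49; fold change = 2^-5.49 = 0.022
YJR157W: ΔΔCt = (26.67−16.31) − (32.48−17.15) = 10.36 − 15.33 = -4.97; fold change = 2^4.97 = 31.341
YOL256C: ΔΔCt = (26.96−16.31) − (24.49−17.15) = 10.65 − 7.34 = 3.31; fold change = 2^-3.31 = 0.101
YHR191W has the largest |ΔΔCt| = 5.49.

0.022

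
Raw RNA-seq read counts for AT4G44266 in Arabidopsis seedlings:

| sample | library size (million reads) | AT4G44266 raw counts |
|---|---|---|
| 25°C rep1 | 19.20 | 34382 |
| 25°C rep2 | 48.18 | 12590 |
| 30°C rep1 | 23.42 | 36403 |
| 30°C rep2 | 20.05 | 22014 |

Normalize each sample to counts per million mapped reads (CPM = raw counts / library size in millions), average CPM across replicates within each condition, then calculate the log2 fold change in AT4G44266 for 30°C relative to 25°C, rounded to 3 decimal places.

0.370

CPM(25°C rep1) = 34382 / 19.20 = 1790.7292
CPM(25°C rep2) = 12590 / 48.18 = 261.3117
CPM(30°C rep1) = 36403 / 23.42 = 1554.3553
CPM(30°C rep2) = 22014 / 20.05 = 1097.9551
mean CPM(25°C) = 1026.0205; mean CPM(30°C) = 1326.1552
Fold change = 1326.1552 / 1026.0205 = 1.29252
log2(1.29252) = 0.3702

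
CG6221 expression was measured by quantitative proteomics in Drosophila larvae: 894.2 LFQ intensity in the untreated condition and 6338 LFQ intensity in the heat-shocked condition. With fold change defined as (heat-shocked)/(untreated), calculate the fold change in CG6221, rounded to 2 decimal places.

Fold change = 6338 / 894.2 = 7.088
CG6221 is upregulated.

7.09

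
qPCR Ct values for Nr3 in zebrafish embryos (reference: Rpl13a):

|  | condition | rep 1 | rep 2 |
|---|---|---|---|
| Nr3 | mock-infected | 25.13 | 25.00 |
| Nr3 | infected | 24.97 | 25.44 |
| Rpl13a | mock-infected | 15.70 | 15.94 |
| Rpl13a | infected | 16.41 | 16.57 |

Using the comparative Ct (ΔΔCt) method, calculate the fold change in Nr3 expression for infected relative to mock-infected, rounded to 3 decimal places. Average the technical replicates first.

1.444

Mean Ct: Nr3 mock-infected 25.065; Nr3 infected 25.205; Rpl13a mock-infected 15.820; Rpl13a infected 16.490
ΔCt(mock-infected) = 25.065 − 15.820 = 9.245
ΔCt(infected) = 25.205 − 16.490 = 8.715
ΔΔCt = 8.715 − 9.245 = -0.530
Fold change = 2^(−(-0.530)) = 2^0.530 = 1.4439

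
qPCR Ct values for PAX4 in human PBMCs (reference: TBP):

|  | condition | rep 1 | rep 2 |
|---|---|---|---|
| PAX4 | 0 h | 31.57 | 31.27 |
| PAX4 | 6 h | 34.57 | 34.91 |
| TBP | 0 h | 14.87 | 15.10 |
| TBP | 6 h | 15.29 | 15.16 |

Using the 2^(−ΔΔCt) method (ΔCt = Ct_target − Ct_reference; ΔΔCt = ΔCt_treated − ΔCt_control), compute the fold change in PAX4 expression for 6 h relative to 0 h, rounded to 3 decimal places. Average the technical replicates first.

Mean Ct: PAX4 0 h 31.420; PAX4 6 h 34.740; TBP 0 h 14.985; TBP 6 h 15.225
ΔCt(0 h) = 31.420 − 14.985 = 16.435
ΔCt(6 h) = 34.740 − 15.225 = 19.515
ΔΔCt = 19.515 − 16.435 = 3.080
Fold change = 2^(−3.080) = 0.1183

0.118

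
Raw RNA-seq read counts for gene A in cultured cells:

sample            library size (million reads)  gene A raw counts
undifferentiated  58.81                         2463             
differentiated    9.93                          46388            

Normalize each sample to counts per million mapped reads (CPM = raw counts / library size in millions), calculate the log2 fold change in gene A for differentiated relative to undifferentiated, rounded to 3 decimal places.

CPM(undifferentiated) = 2463 / 58.81 = 41.8806
CPM(differentiated) = 46388 / 9.93 = 4671.5005
Fold change = 4671.5005 / 41.8806 = 111.54322
log2(111.54322) = 6.8015

6.801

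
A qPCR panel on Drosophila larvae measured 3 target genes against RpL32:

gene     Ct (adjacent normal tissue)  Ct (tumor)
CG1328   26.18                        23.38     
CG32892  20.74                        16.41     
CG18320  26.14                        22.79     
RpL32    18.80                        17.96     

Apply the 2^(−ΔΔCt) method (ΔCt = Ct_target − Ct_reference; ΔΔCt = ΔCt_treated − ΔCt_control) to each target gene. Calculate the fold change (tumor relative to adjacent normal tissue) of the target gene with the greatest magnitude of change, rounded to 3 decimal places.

11.236

CG1328: ΔΔCt = (23.38−17.96) − (26.18−18.80) = 5.42 − 7.38 = -1.96; fold change = 2^1.96 = 3.891
CG32892: ΔΔCt = (16.41−17.96) − (20.74−18.80) = -1.55 − 1.94 = -3.49; fold change = 2^3.49 = 11.236
CG18320: ΔΔCt = (22.79−17.96) − (26.14−18.80) = 4.83 − 7.34 = -2.51; fold change = 2^2.51 = 5.696
CG32892 has the largest |ΔΔCt| = 3.49.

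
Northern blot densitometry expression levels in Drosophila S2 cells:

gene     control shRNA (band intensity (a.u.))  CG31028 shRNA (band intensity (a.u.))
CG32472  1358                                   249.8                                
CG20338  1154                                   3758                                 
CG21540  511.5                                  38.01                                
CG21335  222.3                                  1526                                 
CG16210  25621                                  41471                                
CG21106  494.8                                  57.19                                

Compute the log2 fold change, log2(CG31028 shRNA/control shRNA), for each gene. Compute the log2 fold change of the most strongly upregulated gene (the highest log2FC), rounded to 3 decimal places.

2.779

log2(249.8/1358) = -2.443  (CG32472)
log2(3758/1154) = 1.703  (CG20338)
log2(38.01/511.5) = -3.750  (CG21540)
log2(1526/222.3) = 2.779  (CG21335)
log2(41471/25621) = 0.695  (CG16210)
log2(57.19/494.8) = -3.113  (CG21106)
CG21335 is most strongly upregulated.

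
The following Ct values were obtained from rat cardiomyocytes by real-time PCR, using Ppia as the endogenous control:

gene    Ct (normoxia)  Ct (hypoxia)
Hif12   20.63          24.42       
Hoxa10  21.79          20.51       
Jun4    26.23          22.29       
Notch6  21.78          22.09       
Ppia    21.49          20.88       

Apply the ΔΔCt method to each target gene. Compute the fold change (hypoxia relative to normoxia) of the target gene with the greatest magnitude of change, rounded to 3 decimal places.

0.047

Hif12: ΔΔCt = (24.42−20.88) − (20.63−21.49) = 3.54 − (-0.86) = 4.40; fold change = 2^-4.40 = 0.047
Hoxa10: ΔΔCt = (20.51−20.88) − (21.79−21.49) = -0.37 − 0.30 = -0.67; fold change = 2^0.67 = 1.591
Jun4: ΔΔCt = (22.29−20.88) − (26.23−21.49) = 1.41 − 4.74 = -3.33; fold change = 2^3.33 = 10.056
Notch6: ΔΔCt = (22.09−20.88) − (21.78−21.49) = 1.21 − 0.29 = 0.92; fold change = 2^-0.92 = 0.529
Hif12 has the largest |ΔΔCt| = 4.40.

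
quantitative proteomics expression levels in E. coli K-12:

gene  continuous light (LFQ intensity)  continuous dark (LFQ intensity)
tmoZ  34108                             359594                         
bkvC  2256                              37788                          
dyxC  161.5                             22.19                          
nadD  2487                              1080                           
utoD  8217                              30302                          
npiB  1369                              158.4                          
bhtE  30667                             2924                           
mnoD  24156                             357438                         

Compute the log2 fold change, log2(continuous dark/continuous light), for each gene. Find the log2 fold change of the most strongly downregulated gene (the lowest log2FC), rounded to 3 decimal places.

-3.391

log2(359594/34108) = 3.398  (tmoZ)
log2(37788/2256) = 4.066  (bkvC)
log2(22.19/161.5) = -2.864  (dyxC)
log2(1080/2487) = -1.203  (nadD)
log2(30302/8217) = 1.883  (utoD)
log2(158.4/1369) = -3.111  (npiB)
log2(2924/30667) = -3.391  (bhtE)
log2(357438/24156) = 3.887  (mnoD)
bhtE is most strongly downregulated.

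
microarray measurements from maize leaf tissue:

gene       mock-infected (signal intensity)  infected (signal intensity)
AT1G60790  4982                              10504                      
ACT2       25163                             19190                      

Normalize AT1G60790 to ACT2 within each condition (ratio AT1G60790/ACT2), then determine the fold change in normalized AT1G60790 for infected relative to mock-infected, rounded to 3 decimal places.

AT1G60790/ACT2 (mock-infected) = 4982 / 25163 = 0.19799
AT1G60790/ACT2 (infected) = 10504 / 19190 = 0.54737
Fold change = 0.54737 / 0.19799 = 2.7646

2.765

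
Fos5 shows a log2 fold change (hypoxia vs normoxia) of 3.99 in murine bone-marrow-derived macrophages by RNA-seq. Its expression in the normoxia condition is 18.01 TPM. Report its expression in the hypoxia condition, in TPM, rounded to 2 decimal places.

Fold change = 2^(3.99) = 15.8895
hypoxia expression = 18.01 × 15.8895 = 286.17

286.17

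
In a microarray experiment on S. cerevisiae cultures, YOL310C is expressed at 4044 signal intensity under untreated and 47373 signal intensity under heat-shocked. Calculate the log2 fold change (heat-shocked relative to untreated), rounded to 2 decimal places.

Fold change = 47373 / 4044 = 11.7144
log2(11.7144) = 3.550

3.55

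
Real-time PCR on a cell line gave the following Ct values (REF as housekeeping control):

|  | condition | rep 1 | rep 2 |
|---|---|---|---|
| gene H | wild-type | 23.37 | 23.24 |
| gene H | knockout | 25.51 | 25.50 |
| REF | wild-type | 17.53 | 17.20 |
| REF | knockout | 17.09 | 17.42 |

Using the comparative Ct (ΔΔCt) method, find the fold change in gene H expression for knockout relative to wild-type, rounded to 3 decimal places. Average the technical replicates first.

0.202

Mean Ct: gene H wild-type 23.305; gene H knockout 25.505; REF wild-type 17.365; REF knockout 17.255
ΔCt(wild-type) = 23.305 − 17.365 = 5.940
ΔCt(knockout) = 25.505 − 17.255 = 8.250
ΔΔCt = 8.250 − 5.940 = 2.310
Fold change = 2^(−2.310) = 0.2017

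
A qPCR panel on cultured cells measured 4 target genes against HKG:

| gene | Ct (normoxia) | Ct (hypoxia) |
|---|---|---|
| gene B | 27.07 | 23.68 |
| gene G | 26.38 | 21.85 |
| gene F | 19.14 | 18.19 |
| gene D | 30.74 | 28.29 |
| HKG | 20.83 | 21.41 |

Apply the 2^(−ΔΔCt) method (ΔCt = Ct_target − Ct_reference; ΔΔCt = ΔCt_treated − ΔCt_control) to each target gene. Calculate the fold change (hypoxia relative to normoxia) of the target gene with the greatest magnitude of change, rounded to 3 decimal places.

gene B: ΔΔCt = (23.68−21.41) − (27.07−20.83) = 2.27 − 6.24 = -3.97; fold change = 2^3.97 = 15.671
gene G: ΔΔCt = (21.85−21.41) − (26.38−20.83) = 0.44 − 5.55 = -5.11; fold change = 2^5.11 = 34.535
gene F: ΔΔCt = (18.19−21.41) − (19.14−20.83) = -3.22 − (-1.69) = -1.53; fold change = 2^1.53 = 2.888
gene D: ΔΔCt = (28.29−21.41) − (30.74−20.83) = 6.88 − 9.91 = -3.03; fold change = 2^3.03 = 8.168
gene G has the largest |ΔΔCt| = 5.11.

34.535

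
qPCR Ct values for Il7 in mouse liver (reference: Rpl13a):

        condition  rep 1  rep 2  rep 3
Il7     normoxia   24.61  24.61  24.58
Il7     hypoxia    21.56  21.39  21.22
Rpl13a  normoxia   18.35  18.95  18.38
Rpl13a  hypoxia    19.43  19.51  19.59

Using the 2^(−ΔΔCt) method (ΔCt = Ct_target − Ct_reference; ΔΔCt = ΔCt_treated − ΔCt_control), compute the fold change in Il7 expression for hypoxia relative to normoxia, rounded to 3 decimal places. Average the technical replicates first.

Mean Ct: Il7 normoxia 24.600; Il7 hypoxia 21.390; Rpl13a normoxia 18.560; Rpl13a hypoxia 19.510
ΔCt(normoxia) = 24.600 − 18.560 = 6.040
ΔCt(hypoxia) = 21.390 − 19.510 = 1.880
ΔΔCt = 1.880 − 6.040 = -4.160
Fold change = 2^(−(-4.160)) = 2^4.160 = 17.8766

17.877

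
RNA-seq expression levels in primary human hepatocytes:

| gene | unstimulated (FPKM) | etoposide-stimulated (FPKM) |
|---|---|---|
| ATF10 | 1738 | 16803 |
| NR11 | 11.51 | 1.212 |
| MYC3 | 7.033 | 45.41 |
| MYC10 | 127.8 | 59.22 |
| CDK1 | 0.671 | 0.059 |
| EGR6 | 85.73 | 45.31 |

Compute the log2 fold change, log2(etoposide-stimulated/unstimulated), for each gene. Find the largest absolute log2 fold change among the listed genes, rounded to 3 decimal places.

log2(16803/1738) = 3.273  (ATF10)
log2(1.212/11.51) = -3.247  (NR11)
log2(45.41/7.033) = 2.691  (MYC3)
log2(59.22/127.8) = -1.110  (MYC10)
log2(0.059/0.671) = -3.508  (CDK1)
log2(45.31/85.73) = -0.920  (EGR6)
The largest magnitude belongs to CDK1.

3.508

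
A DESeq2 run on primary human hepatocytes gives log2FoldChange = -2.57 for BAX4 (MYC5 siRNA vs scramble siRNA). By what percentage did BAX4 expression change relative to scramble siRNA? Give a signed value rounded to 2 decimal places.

-83.16%

Fold change = 2^(-2.57) = 0.1684
Percent change = (FC − 1) × 100% = (0.1684 − 1) × 100 = -83.16%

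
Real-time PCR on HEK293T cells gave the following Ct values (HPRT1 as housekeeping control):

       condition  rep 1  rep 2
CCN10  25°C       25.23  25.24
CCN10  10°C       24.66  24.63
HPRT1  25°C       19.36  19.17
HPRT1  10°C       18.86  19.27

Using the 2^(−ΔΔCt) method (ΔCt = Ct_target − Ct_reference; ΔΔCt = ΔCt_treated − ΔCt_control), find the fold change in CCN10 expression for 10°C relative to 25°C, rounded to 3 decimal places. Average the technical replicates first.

1.310

Mean Ct: CCN10 25°C 25.235; CCN10 10°C 24.645; HPRT1 25°C 19.265; HPRT1 10°C 19.065
ΔCt(25°C) = 25.235 − 19.265 = 5.970
ΔCt(10°C) = 24.645 − 19.065 = 5.580
ΔΔCt = 5.580 − 5.970 = -0.390
Fold change = 2^(−(-0.390)) = 2^0.390 = 1.3104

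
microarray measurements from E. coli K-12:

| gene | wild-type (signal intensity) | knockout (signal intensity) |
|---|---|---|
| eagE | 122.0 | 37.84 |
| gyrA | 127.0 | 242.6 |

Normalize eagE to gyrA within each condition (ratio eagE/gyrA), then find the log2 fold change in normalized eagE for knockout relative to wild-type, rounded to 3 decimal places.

-2.623

eagE/gyrA (wild-type) = 122.0 / 127.0 = 0.96063
eagE/gyrA (knockout) = 37.84 / 242.6 = 0.15598
Fold change = 0.15598 / 0.96063 = 0.1624
log2(0.1624) = -2.6226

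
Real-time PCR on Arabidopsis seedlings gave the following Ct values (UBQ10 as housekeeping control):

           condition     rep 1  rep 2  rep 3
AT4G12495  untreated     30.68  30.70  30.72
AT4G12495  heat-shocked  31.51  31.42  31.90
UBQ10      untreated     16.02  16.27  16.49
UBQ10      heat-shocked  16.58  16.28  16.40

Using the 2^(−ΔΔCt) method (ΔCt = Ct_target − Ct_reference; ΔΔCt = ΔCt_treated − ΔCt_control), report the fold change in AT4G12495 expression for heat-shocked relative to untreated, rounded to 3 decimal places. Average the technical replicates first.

0.595

Mean Ct: AT4G12495 untreated 30.700; AT4G12495 heat-shocked 31.610; UBQ10 untreated 16.260; UBQ10 heat-shocked 16.420
ΔCt(untreated) = 30.700 − 16.260 = 14.440
ΔCt(heat-shocked) = 31.610 − 16.420 = 15.190
ΔΔCt = 15.190 − 14.440 = 0.750
Fold change = 2^(−0.750) = 0.5946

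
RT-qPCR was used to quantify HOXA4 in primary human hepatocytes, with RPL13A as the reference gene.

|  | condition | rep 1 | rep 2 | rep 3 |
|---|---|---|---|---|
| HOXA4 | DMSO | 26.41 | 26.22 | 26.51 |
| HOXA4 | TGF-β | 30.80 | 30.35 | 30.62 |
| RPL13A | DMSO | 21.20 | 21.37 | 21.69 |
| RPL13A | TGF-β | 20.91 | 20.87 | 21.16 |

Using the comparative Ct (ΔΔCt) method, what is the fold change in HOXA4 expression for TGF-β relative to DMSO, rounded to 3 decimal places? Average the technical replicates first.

0.040

Mean Ct: HOXA4 DMSO 26.380; HOXA4 TGF-β 30.590; RPL13A DMSO 21.420; RPL13A TGF-β 20.980
ΔCt(DMSO) = 26.380 − 21.420 = 4.960
ΔCt(TGF-β) = 30.590 − 20.980 = 9.610
ΔΔCt = 9.610 − 4.960 = 4.650
Fold change = 2^(−4.650) = 0.0398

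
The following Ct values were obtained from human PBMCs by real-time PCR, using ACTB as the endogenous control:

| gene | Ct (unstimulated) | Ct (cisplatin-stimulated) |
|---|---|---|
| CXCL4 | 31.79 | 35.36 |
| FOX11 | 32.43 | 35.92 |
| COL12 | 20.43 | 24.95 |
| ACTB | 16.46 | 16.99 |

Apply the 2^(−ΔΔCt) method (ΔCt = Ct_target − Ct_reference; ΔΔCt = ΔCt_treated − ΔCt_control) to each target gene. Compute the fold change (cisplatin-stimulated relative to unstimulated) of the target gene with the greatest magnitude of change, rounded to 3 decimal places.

0.063

CXCL4: ΔΔCt = (35.36−16.99) − (31.79−16.46) = 18.37 − 15.33 = 3.04; fold change = 2^-3.04 = 0.122
FOX11: ΔΔCt = (35.92−16.99) − (32.43−16.46) = 18.93 − 15.97 = 2.96; fold change = 2^-2.96 = 0.129
COL12: ΔΔCt = (24.95−16.99) − (20.43−16.46) = 7.96 − 3.97 = 3.99; fold change = 2^-3.99 = 0.063
COL12 has the largest |ΔΔCt| = 3.99.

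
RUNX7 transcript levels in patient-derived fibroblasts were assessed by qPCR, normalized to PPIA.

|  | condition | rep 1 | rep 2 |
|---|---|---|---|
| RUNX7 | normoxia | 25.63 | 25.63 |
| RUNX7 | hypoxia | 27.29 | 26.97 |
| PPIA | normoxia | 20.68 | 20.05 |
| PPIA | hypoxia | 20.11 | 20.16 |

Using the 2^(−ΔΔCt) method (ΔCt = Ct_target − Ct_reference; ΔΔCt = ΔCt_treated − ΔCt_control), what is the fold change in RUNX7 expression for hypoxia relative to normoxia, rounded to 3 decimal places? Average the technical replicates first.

Mean Ct: RUNX7 normoxia 25.630; RUNX7 hypoxia 27.130; PPIA normoxia 20.365; PPIA hypoxia 20.135
ΔCt(normoxia) = 25.630 − 20.365 = 5.265
ΔCt(hypoxia) = 27.130 − 20.135 = 6.995
ΔΔCt = 6.995 − 5.265 = 1.730
Fold change = 2^(−1.730) = 0.3015

0.301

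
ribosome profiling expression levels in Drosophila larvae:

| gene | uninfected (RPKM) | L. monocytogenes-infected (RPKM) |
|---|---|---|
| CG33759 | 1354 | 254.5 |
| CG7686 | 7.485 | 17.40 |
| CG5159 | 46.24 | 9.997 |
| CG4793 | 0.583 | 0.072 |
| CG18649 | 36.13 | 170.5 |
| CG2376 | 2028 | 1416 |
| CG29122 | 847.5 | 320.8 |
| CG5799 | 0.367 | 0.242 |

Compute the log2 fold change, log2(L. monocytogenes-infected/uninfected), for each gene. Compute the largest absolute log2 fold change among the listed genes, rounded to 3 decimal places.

log2(254.5/1354) = -2.411  (CG33759)
log2(17.40/7.485) = 1.217  (CG7686)
log2(9.997/46.24) = -2.210  (CG5159)
log2(0.072/0.583) = -3.017  (CG4793)
log2(170.5/36.13) = 2.239  (CG18649)
log2(1416/2028) = -0.518  (CG2376)
log2(320.8/847.5) = -1.402  (CG29122)
log2(0.242/0.367) = -0.601  (CG5799)
The largest magnitude belongs to CG4793.

3.017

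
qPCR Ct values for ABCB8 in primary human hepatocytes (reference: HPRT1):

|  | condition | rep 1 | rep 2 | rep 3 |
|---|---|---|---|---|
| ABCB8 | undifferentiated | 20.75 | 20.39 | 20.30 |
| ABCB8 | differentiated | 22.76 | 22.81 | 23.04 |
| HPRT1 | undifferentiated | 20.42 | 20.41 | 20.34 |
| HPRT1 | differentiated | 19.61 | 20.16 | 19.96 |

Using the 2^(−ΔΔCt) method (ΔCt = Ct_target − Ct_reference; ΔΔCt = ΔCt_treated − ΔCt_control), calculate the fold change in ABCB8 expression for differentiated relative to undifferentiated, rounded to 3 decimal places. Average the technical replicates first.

0.137

Mean Ct: ABCB8 undifferentiated 20.480; ABCB8 differentiated 22.870; HPRT1 undifferentiated 20.390; HPRT1 differentiated 19.910
ΔCt(undifferentiated) = 20.480 − 20.390 = 0.090
ΔCt(differentiated) = 22.870 − 19.910 = 2.960
ΔΔCt = 2.960 − 0.090 = 2.870
Fold change = 2^(−2.870) = 0.1368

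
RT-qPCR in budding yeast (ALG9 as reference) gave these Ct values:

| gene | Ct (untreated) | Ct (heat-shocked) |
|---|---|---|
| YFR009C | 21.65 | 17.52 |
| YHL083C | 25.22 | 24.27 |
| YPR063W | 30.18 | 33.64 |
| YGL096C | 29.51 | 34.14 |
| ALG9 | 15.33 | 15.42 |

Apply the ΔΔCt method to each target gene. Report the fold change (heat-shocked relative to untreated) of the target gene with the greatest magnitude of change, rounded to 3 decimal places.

YFR009C: ΔΔCt = (17.52−15.42) − (21.65−15.33) = 2.10 − 6.32 = -4.22; fold change = 2^4.22 = 18.636
YHL083C: ΔΔCt = (24.27−15.42) − (25.22−15.33) = 8.85 − 9.89 = -1.04; fold change = 2^1.04 = 2.056
YPR063W: ΔΔCt = (33.64−15.42) − (30.18−15.33) = 18.22 − 14.85 = 3.37; fold change = 2^-3.37 = 0.097
YGL096C: ΔΔCt = (34.14−15.42) − (29.51−15.33) = 18.72 − 14.18 = 4.54; fold change = 2^-4.54 = 0.043
YGL096C has the largest |ΔΔCt| = 4.54.

0.043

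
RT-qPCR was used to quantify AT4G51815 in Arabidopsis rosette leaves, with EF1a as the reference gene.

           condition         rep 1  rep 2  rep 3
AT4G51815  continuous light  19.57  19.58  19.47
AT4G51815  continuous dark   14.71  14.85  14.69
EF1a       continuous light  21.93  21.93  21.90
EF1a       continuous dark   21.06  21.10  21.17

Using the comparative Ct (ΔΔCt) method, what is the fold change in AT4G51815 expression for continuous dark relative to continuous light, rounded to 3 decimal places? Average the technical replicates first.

15.780

Mean Ct: AT4G51815 continuous light 19.540; AT4G51815 continuous dark 14.750; EF1a continuous light 21.920; EF1a continuous dark 21.110
ΔCt(continuous light) = 19.540 − 21.920 = -2.380
ΔCt(continuous dark) = 14.750 − 21.110 = -6.360
ΔΔCt = -6.360 − (-2.380) = -3.980
Fold change = 2^(−(-3.980)) = 2^3.980 = 15.7797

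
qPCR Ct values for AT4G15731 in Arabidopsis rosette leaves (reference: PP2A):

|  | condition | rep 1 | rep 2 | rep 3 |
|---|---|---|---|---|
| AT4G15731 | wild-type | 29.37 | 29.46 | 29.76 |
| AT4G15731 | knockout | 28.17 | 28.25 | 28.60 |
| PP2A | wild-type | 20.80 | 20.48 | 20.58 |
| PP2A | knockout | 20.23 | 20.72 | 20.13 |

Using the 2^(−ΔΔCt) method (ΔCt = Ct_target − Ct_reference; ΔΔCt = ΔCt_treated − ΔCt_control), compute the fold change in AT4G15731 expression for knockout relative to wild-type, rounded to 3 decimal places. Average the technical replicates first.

1.905

Mean Ct: AT4G15731 wild-type 29.530; AT4G15731 knockout 28.340; PP2A wild-type 20.620; PP2A knockout 20.360
ΔCt(wild-type) = 29.530 − 20.620 = 8.910
ΔCt(knockout) = 28.340 − 20.360 = 7.980
ΔΔCt = 7.980 − 8.910 = -0.930
Fold change = 2^(−(-0.930)) = 2^0.930 = 1.9053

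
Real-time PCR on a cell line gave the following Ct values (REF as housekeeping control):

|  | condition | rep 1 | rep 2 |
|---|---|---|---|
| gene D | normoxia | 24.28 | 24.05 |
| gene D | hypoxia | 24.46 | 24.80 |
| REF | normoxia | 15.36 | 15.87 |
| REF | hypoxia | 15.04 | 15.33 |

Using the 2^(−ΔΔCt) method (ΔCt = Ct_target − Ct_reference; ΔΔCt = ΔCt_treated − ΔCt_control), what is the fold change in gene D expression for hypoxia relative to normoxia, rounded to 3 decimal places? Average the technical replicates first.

Mean Ct: gene D normoxia 24.165; gene D hypoxia 24.630; REF normoxia 15.615; REF hypoxia 15.185
ΔCt(normoxia) = 24.165 − 15.615 = 8.550
ΔCt(hypoxia) = 24.630 − 15.185 = 9.445
ΔΔCt = 9.445 − 8.550 = 0.895
Fold change = 2^(−0.895) = 0.5377

0.538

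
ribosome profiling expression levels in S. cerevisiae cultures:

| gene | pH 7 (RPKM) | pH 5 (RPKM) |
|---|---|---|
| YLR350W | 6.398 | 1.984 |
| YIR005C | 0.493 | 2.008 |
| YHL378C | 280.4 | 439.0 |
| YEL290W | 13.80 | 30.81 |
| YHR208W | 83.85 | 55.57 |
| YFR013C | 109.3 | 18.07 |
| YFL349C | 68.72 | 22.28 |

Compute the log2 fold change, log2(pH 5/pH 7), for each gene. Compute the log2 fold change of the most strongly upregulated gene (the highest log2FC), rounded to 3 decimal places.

log2(1.984/6.398) = -1.689  (YLR350W)
log2(2.008/0.493) = 2.026  (YIR005C)
log2(439.0/280.4) = 0.647  (YHL378C)
log2(30.81/13.80) = 1.159  (YEL290W)
log2(55.57/83.85) = -0.594  (YHR208W)
log2(18.07/109.3) = -2.597  (YFR013C)
log2(22.28/68.72) = -1.625  (YFL349C)
YIR005C is most strongly upregulated.

2.026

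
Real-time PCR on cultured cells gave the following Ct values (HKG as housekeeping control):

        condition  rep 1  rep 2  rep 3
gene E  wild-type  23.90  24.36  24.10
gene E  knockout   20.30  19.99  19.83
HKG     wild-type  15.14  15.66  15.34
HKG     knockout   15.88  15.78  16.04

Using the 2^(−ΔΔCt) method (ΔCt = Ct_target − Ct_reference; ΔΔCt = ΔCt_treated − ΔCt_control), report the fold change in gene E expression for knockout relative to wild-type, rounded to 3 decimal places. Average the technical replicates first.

24.251

Mean Ct: gene E wild-type 24.120; gene E knockout 20.040; HKG wild-type 15.380; HKG knockout 15.900
ΔCt(wild-type) = 24.120 − 15.380 = 8.740
ΔCt(knockout) = 20.040 − 15.900 = 4.140
ΔΔCt = 4.140 − 8.740 = -4.600
Fold change = 2^(−(-4.600)) = 2^4.600 = 24.2515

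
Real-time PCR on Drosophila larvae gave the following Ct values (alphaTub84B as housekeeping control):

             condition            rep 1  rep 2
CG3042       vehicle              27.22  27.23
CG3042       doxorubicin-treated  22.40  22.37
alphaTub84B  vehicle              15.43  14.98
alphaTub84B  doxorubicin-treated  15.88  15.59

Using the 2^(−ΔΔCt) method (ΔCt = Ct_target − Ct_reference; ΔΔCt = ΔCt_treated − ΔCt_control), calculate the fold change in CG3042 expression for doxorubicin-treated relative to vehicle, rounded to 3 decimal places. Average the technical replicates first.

41.355

Mean Ct: CG3042 vehicle 27.225; CG3042 doxorubicin-treated 22.385; alphaTub84B vehicle 15.205; alphaTub84B doxorubicin-treated 15.735
ΔCt(vehicle) = 27.225 − 15.205 = 12.020
ΔCt(doxorubicin-treated) = 22.385 − 15.735 = 6.650
ΔΔCt = 6.650 − 12.020 = -5.370
Fold change = 2^(−(-5.370)) = 2^5.370 = 41.3553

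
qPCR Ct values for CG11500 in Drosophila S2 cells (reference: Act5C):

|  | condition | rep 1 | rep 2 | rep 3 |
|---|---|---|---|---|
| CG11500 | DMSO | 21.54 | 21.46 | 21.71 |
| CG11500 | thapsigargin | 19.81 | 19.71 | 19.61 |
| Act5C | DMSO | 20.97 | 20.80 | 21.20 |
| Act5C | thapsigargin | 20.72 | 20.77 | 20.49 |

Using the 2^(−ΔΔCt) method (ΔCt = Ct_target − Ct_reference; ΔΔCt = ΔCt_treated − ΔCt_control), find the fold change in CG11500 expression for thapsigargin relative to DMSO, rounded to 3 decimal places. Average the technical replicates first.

Mean Ct: CG11500 DMSO 21.570; CG11500 thapsigargin 19.710; Act5C DMSO 20.990; Act5C thapsigargin 20.660
ΔCt(DMSO) = 21.570 − 20.990 = 0.580
ΔCt(thapsigargin) = 19.710 − 20.660 = -0.950
ΔΔCt = -0.950 − 0.580 = -1.530
Fold change = 2^(−(-1.530)) = 2^1.530 = 2.8879

2.888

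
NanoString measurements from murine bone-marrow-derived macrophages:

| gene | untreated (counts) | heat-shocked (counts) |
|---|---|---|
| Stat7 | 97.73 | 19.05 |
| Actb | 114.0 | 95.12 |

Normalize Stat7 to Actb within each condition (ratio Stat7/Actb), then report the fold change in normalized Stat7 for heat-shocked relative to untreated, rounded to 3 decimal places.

0.234

Stat7/Actb (untreated) = 97.73 / 114.0 = 0.85728
Stat7/Actb (heat-shocked) = 19.05 / 95.12 = 0.20027
Fold change = 0.20027 / 0.85728 = 0.2336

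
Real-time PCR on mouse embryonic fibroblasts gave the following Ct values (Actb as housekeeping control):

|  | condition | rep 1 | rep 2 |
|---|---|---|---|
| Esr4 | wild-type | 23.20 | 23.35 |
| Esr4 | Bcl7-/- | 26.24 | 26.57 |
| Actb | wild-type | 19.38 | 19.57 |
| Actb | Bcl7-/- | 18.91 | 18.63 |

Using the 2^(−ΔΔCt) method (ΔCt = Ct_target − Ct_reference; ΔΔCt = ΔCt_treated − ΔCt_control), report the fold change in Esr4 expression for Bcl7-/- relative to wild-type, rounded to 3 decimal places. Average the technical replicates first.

0.070

Mean Ct: Esr4 wild-type 23.275; Esr4 Bcl7-/- 26.405; Actb wild-type 19.475; Actb Bcl7-/- 18.770
ΔCt(wild-type) = 23.275 − 19.475 = 3.800
ΔCt(Bcl7-/-) = 26.405 − 18.770 = 7.635
ΔΔCt = 7.635 − 3.800 = 3.835
Fold change = 2^(−3.835) = 0.0701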